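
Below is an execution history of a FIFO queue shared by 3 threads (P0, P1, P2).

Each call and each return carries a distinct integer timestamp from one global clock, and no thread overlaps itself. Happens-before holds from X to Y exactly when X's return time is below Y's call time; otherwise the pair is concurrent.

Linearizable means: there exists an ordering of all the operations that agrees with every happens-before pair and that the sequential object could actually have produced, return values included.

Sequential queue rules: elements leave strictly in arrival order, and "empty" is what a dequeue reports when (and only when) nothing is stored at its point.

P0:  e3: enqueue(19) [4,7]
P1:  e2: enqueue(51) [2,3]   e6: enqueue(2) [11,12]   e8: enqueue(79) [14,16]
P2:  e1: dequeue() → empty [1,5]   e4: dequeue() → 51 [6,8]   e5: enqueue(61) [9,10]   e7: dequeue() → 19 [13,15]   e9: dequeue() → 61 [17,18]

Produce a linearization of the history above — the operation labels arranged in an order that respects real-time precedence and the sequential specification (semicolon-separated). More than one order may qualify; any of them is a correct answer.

e1; e2; e3; e4; e5; e6; e7; e8; e9

1. e1 dequeue() → empty, leaving queue <>
2. e2 enqueue(51), leaving queue <51>
3. e3 enqueue(19), leaving queue <51,19>
4. e4 dequeue() → 51, leaving queue <19>
5. e5 enqueue(61), leaving queue <19,61>
6. e6 enqueue(2), leaving queue <19,61,2>
7. e7 dequeue() → 19, leaving queue <61,2>
8. e8 enqueue(79), leaving queue <61,2,79>
9. e9 dequeue() → 61, leaving queue <2,79>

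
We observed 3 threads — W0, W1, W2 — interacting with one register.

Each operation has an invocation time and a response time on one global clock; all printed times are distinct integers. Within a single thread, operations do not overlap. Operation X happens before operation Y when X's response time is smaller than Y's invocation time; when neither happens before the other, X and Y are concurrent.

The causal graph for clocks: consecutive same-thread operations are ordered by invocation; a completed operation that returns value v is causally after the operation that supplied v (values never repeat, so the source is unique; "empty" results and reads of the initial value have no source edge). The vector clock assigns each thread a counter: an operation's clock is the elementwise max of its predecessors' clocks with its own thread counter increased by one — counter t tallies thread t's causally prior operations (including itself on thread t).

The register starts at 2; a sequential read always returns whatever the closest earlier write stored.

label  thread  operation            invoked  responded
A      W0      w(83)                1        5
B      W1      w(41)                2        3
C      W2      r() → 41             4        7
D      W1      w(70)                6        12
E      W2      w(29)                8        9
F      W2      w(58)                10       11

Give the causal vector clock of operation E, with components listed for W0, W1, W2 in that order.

(0, 1, 2)

B, invoked 2, has no incoming edges; only W1's bump applies → (0, 1, 0)
A, invoked 1, has no incoming edges; only W0's bump applies → (1, 0, 0)
merge at C (invoked 4): VC(B)=(0, 1, 0), own-thread bump on W2 → (0, 1, 1)
merge at D (invoked 6): VC(B)=(0, 1, 0), own-thread bump on W1 → (0, 2, 0)
merge at E (invoked 8): VC(C)=(0, 1, 1), own-thread bump on W2 → (0, 1, 2)
merge at F (invoked 10): VC(E)=(0, 1, 2), own-thread bump on W2 → (0, 1, 3)
target: VC(E) = (0, 1, 2)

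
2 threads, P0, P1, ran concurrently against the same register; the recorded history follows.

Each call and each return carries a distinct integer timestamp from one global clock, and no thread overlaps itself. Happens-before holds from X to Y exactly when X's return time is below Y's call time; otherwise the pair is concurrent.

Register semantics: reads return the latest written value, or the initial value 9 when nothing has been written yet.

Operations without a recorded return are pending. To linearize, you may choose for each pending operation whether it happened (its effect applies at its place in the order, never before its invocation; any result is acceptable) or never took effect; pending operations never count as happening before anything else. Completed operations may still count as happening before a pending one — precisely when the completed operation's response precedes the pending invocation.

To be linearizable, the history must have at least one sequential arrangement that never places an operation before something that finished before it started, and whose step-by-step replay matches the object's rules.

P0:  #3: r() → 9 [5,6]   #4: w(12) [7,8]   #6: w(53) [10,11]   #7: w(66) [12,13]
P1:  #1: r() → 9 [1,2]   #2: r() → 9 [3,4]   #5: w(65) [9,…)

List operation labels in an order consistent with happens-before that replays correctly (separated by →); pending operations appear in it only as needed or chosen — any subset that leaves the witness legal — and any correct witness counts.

#1 → #2 → #3 → #4 → #5 → #6 → #7

step 1: #1 r() → 9 — value 9
step 2: #2 r() → 9 — value 9
step 3: #3 r() → 9 — value 9
step 4: #4 w(12) — value 12
step 5: #5 w(65) (pending, included) — value 65
step 6: #6 w(53) — value 53
step 7: #7 w(66) — value 66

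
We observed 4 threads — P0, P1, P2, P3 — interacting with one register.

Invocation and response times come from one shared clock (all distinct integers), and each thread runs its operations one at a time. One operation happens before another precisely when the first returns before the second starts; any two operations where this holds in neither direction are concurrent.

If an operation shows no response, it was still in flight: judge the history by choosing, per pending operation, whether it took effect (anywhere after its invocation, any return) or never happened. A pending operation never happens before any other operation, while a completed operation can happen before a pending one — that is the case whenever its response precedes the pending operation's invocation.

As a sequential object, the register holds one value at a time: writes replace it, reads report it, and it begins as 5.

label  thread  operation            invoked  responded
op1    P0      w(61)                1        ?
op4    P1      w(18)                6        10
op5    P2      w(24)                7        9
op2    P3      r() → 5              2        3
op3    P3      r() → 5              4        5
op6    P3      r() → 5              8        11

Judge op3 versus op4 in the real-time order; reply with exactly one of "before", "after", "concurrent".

before

op3 spans [4,5], op4 spans [6,10]
resp(op3)=5 < inv(op4)=6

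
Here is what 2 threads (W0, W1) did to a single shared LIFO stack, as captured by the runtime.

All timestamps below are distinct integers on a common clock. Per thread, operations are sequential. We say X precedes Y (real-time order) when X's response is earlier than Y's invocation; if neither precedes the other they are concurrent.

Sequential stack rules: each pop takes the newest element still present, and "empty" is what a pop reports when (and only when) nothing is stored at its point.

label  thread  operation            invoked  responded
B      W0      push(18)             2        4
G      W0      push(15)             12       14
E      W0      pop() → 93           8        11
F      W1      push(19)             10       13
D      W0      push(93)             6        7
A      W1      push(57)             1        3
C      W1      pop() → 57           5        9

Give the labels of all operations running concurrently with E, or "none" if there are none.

E runs from 8 to 11; window-overlapping ops are concurrent
A [1,3]: before
B [2,4]: before
C [5,9]: concurrent
D [6,7]: before
F [10,13]: concurrent
G [12,14]: after

C, F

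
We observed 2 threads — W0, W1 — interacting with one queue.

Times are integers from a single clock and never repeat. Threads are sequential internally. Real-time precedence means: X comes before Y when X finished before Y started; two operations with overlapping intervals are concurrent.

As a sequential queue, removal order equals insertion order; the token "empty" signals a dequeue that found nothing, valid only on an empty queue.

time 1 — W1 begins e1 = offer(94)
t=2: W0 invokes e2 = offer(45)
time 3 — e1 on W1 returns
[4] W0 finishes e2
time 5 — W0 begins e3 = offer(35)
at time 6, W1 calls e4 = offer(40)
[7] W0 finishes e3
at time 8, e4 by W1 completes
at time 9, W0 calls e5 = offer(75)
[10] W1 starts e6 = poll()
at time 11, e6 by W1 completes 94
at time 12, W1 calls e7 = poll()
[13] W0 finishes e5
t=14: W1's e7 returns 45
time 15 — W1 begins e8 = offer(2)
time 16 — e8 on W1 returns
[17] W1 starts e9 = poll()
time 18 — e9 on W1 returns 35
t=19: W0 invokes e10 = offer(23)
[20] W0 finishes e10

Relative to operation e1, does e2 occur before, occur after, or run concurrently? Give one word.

e2 spans [2,4], e1 spans [1,3]
the intervals overlap in both directions

concurrent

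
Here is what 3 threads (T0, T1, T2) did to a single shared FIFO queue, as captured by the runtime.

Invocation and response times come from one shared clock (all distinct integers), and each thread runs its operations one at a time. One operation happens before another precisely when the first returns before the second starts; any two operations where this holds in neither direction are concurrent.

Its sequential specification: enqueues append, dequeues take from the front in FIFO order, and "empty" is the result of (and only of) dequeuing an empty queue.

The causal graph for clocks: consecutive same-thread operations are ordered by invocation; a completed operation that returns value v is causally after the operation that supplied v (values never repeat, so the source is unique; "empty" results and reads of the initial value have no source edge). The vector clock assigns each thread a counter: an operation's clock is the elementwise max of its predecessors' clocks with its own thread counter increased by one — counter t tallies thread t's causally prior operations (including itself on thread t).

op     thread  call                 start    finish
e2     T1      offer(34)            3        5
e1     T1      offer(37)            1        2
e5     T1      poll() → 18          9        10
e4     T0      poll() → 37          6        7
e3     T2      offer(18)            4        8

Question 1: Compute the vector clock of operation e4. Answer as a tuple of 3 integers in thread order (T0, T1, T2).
(1, 1, 0)

invoked at 4, e3 has no predecessors; its own T2 bump gives (0, 0, 1)
invoked at 1, e1 has no predecessors; its own T1 bump gives (0, 1, 0)
from VC(e1)=(0, 1, 0), e2 (invoked 3) maxes components and bumps T1 → (0, 2, 0)
from VC(e1)=(0, 1, 0), e4 (invoked 6) maxes components and bumps T0 → (1, 1, 0)
from VC(e2)=(0, 2, 0), VC(e3)=(0, 0, 1), e5 (invoked 9) maxes components and bumps T1 → (0, 3, 1)
target: VC(e4) = (1, 1, 0)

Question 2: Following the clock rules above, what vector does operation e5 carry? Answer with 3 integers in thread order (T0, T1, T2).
(0, 3, 1)

e3 (invocation 4): nothing precedes it; T2's component alone gives (0, 0, 1)
e1 (invocation 1): nothing precedes it; T1's component alone gives (0, 1, 0)
e2, invoked 3, takes VC(e1)=(0, 1, 0) under max, adds 1 for T1 → (0, 2, 0)
e4, invoked 6, takes VC(e1)=(0, 1, 0) under max, adds 1 for T0 → (1, 1, 0)
e5, invoked 9, takes VC(e2)=(0, 2, 0), VC(e3)=(0, 0, 1) under max, adds 1 for T1 → (0, 3, 1)
target: VC(e5) = (0, 3, 1)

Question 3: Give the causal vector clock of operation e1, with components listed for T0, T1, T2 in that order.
(0, 1, 0)

VC(e3, invoked at 4): no causal predecessors; +1 on T2 → (0, 0, 1)
VC(e1, invoked at 1): no causal predecessors; +1 on T1 → (0, 1, 0)
VC(e2, invoked at 3): max of VC(e1)=(0, 1, 0), then +1 on thread T1 → (0, 2, 0)
VC(e4, invoked at 6): max of VC(e1)=(0, 1, 0), then +1 on thread T0 → (1, 1, 0)
VC(e5, invoked at 9): max of VC(e2)=(0, 2, 0), VC(e3)=(0, 0, 1), then +1 on thread T1 → (0, 3, 1)
target: VC(e1) = (0, 1, 0)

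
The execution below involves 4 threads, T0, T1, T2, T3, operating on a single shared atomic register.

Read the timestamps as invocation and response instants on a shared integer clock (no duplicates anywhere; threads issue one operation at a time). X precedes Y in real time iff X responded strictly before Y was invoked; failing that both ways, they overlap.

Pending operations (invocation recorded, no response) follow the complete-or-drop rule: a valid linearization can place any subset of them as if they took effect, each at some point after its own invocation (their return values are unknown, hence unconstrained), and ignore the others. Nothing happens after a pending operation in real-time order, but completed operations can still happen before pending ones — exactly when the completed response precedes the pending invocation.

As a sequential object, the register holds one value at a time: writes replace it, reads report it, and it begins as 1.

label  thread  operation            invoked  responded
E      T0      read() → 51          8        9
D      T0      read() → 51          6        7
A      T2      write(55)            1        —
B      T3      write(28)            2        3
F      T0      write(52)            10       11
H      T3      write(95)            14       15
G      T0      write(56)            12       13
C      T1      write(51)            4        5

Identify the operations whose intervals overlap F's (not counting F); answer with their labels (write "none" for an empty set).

A

F spans [10,11]: anything still running between times 10 and 11 counts as concurrent
A [1,…): concurrent
B [2,3]: before
C [4,5]: before
D [6,7]: before
E [8,9]: before
G [12,13]: after
H [14,15]: after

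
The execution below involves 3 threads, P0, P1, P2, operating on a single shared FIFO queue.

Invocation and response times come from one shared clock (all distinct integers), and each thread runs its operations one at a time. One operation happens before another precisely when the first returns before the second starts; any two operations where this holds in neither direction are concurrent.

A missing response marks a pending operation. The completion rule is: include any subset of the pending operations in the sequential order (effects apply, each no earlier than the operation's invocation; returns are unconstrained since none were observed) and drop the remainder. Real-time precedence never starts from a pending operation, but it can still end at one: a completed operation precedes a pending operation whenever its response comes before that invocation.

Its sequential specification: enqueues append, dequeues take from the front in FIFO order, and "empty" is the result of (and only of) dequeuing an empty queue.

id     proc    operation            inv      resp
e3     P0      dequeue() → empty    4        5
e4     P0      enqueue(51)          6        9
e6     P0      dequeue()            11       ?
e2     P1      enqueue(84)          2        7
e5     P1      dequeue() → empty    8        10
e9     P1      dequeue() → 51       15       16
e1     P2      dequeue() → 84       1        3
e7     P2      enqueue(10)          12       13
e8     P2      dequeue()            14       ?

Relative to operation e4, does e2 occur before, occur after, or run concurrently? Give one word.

concurrent

e2 spans [2,7], e4 spans [6,9]
the intervals overlap in both directions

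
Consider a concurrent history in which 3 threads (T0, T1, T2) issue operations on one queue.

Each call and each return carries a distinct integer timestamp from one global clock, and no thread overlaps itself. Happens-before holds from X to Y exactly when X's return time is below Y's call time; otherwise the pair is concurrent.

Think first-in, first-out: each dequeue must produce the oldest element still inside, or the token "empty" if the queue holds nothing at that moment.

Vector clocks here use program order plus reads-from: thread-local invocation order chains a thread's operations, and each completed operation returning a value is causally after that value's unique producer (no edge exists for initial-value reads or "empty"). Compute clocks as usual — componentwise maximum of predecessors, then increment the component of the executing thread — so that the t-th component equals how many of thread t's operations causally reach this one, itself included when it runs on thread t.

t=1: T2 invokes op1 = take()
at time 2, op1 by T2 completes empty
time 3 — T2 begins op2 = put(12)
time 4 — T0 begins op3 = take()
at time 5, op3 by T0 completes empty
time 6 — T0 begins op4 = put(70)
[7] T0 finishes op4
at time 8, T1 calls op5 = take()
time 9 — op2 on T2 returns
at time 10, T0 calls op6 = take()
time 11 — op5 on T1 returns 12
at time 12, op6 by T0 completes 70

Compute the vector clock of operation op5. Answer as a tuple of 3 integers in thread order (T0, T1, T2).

(0, 1, 2)

root op op1, invoked 1: fresh clock plus T2's own tick → (0, 0, 1)
root op op3, invoked 4: fresh clock plus T0's own tick → (1, 0, 0)
VC(op2, invoked at 3): max of VC(op1)=(0, 0, 1), then +1 on thread T2 → (0, 0, 2)
VC(op4, invoked at 6): max of VC(op3)=(1, 0, 0), then +1 on thread T0 → (2, 0, 0)
VC(op5, invoked at 8): max of VC(op2)=(0, 0, 2), then +1 on thread T1 → (0, 1, 2)
VC(op6, invoked at 10): max of VC(op4)=(2, 0, 0), then +1 on thread T0 → (3, 0, 0)
target: VC(op5) = (0, 1, 2)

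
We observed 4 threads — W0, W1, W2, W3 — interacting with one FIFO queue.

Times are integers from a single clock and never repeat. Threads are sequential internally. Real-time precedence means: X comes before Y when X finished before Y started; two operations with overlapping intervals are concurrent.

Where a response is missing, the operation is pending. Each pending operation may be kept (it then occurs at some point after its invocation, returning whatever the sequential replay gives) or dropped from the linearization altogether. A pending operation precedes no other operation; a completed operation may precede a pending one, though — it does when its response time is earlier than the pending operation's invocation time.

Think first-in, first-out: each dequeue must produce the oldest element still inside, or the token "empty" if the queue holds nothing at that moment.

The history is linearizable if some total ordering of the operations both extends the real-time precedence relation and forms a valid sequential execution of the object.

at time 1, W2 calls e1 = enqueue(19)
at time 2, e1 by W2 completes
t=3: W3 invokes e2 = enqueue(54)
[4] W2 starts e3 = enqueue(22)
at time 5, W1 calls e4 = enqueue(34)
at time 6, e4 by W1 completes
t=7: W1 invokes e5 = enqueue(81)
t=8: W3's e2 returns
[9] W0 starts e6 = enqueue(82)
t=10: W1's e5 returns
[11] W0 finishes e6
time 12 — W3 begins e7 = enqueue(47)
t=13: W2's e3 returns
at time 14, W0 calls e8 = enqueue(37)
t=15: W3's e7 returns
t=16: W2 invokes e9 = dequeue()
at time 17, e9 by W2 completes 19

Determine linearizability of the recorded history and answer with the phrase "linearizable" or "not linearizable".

a witness: e1, e2, e3, e4, e5, e6, e7, e8, e9
1. e1 enqueue(19), leaving queue <19>
2. e2 enqueue(54), leaving queue <19,54>
3. e3 enqueue(22), leaving queue <19,54,22>
4. e4 enqueue(34), leaving queue <19,54,22,34>
5. e5 enqueue(81), leaving queue <19,54,22,34,81>
6. e6 enqueue(82), leaving queue <19,54,22,34,81,82>
7. e7 enqueue(47), leaving queue <19,54,22,34,81,82,47>
8. e8 enqueue(37) (pending, included), leaving queue <19,54,22,34,81,82,47,37>
9. e9 dequeue() → 19, leaving queue <54,22,34,81,82,47,37>

linearizable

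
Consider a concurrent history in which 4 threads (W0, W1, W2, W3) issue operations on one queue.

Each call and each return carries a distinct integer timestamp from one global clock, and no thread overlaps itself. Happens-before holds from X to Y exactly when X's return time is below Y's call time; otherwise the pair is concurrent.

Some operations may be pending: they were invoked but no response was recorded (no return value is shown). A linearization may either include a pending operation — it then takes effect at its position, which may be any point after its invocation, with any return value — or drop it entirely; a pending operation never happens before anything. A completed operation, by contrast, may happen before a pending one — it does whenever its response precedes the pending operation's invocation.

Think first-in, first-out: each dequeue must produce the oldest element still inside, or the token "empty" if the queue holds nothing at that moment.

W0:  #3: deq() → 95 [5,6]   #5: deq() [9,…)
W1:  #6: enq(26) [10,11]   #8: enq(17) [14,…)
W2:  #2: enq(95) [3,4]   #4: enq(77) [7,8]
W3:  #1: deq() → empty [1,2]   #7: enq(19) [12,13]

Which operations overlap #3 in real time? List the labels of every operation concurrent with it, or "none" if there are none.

none

#3 spans [5,6]; an op avoiding the whole window 5..6 is ordered, any other is concurrent
#1 [1,2]: before
#2 [3,4]: before
#4 [7,8]: after
#5 [9,…): after
#6 [10,11]: after
#7 [12,13]: after
#8 [14,…): after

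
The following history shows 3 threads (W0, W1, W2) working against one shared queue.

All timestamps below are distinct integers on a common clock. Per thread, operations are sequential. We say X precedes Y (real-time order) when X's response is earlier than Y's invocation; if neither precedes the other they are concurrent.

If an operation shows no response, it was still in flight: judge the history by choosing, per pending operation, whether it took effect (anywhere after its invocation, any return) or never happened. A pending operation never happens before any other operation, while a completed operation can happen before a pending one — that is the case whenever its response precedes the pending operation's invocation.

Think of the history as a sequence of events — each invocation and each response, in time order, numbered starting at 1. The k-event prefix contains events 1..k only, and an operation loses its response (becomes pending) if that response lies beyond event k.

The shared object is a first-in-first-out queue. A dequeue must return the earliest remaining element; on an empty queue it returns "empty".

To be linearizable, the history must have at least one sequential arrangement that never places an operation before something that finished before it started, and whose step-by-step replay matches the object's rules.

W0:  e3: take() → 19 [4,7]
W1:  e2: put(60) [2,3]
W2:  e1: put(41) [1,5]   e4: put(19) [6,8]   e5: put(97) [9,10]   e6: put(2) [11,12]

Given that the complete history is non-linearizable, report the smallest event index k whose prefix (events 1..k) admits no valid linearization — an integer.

7

events 1..6 are still linearizable — one witness is e1, e2:
after step 1 (e1 put(41)): queue <41>
after step 2 (e2 put(60)): queue <41,60>
adding event 7 (e3 responds at 7) leaves no legal real-time order
completion choices over the 1 pending operation (e4) were checked; none helps
for example e1, e2, e3 (pending dropped) fails at step 3: e3 take() → 19 is not legal there
for example e2, e1, e3 (pending dropped) fails at step 3: e3 take() → 19 is not legal there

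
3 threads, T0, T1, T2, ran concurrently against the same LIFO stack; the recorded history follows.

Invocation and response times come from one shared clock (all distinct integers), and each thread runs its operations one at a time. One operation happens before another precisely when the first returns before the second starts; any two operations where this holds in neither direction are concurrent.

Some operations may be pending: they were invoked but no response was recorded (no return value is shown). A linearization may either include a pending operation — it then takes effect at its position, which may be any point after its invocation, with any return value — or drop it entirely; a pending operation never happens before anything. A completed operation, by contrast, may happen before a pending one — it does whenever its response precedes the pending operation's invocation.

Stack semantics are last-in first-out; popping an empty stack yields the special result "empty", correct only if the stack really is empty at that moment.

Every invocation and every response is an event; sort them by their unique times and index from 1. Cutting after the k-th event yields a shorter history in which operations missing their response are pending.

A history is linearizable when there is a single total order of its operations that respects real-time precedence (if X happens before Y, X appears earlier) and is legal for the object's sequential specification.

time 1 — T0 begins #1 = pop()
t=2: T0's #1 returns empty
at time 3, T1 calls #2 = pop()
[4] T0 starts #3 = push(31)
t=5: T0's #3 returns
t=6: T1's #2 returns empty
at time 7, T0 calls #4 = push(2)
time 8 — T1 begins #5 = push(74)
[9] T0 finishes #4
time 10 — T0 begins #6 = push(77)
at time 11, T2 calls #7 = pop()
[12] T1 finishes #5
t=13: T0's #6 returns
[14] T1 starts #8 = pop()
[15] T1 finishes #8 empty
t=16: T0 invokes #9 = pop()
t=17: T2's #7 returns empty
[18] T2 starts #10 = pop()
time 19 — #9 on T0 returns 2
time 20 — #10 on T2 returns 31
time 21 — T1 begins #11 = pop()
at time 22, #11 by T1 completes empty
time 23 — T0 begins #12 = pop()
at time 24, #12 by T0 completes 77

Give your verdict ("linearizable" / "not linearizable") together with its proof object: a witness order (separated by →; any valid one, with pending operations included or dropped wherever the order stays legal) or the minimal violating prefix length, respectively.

through event 14 a valid linearization exists; event 15 (#8 responding at time 15) ends that
7 completed operations, 6 real-time-consistent orders — every LIFO stack replay fails
completion choices over the 1 pending operation (#7) were checked; none helps
one such order, #1, #2, #3, #4, #5, #6, #8 (pending dropped), breaks at step 7 where #8 pop() → empty is illegal
one such order, #1, #2, #3, #4, #6, #5, #8 (pending dropped), breaks at step 7 where #8 pop() → empty is illegal

not linearizable — minimal violating prefix: 15 events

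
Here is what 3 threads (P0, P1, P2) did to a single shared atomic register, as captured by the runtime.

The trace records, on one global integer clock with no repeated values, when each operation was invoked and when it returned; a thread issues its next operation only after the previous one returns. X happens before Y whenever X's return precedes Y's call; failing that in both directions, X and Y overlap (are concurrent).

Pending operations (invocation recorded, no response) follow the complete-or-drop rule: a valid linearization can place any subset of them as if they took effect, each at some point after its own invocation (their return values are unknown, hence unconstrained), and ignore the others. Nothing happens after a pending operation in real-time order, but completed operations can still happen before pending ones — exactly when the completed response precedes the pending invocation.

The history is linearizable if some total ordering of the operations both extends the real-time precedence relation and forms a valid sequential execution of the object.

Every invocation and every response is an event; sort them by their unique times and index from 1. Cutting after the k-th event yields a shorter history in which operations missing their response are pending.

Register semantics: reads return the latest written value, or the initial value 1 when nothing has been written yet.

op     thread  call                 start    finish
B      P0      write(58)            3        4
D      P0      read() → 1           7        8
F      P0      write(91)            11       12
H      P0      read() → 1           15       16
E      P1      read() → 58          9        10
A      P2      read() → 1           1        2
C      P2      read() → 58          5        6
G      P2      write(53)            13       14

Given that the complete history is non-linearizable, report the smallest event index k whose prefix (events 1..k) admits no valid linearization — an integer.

8

events 1..7 are still linearizable — one witness is A, B, C:
1. A read() → 1, leaving value 1
2. B write(58), leaving value 58
3. C read() → 58, leaving value 58
include event 8 — D responding at 8 — and every candidate order breaks
for example A, B, C, D fails at step 4: D read() → 1 is not legal there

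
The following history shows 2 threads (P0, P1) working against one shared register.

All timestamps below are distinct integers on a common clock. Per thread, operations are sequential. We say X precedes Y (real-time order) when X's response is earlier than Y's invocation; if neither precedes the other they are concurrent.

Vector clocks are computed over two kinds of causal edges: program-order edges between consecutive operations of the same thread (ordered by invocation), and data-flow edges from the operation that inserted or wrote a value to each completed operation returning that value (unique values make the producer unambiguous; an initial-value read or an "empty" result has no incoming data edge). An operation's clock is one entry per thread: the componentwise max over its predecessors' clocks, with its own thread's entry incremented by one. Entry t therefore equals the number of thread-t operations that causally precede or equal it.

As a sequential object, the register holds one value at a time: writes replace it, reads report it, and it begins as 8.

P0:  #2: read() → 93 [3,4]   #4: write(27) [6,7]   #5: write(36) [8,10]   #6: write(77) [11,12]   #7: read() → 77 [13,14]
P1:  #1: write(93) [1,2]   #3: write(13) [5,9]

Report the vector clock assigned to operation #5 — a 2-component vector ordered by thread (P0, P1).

(3, 1)

#1, invoked 1, has no incoming edges; only P1's bump applies → (0, 1)
invoked at 5, #3 merges VC(#1)=(0, 1) and bumps P1's slot → (0, 2)
invoked at 3, #2 merges VC(#1)=(0, 1) and bumps P0's slot → (1, 1)
invoked at 6, #4 merges VC(#2)=(1, 1) and bumps P0's slot → (2, 1)
invoked at 8, #5 merges VC(#4)=(2, 1) and bumps P0's slot → (3, 1)
invoked at 11, #6 merges VC(#5)=(3, 1) and bumps P0's slot → (4, 1)
invoked at 13, #7 merges VC(#6)=(4, 1) and bumps P0's slot → (5, 1)
target: VC(#5) = (3, 1)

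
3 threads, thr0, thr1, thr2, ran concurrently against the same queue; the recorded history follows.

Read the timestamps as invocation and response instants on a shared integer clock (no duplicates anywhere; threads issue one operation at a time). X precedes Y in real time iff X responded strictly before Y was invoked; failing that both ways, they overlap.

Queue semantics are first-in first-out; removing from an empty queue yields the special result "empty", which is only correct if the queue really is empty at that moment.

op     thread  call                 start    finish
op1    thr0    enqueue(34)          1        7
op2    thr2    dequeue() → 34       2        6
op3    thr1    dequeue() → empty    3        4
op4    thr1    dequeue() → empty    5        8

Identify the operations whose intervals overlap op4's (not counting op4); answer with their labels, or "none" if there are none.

op4 spans [5,8]: anything still running between times 5 and 8 counts as concurrent
op1 [1,7]: concurrent
op2 [2,6]: concurrent
op3 [3,4]: before

op1, op2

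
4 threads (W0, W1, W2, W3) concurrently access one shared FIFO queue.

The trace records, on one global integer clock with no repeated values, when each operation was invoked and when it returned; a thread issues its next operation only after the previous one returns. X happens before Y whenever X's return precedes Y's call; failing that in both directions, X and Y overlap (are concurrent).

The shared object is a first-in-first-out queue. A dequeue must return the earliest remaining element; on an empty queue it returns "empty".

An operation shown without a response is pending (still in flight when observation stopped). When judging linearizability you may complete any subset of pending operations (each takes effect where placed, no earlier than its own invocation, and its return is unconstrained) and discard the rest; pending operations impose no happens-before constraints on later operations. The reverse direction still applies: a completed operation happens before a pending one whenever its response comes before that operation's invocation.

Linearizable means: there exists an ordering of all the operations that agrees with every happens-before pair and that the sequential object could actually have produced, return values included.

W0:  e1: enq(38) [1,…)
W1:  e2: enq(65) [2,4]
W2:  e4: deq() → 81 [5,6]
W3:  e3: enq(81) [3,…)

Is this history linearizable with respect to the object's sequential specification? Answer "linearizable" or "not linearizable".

a witness: e3, e1, e2, e4
1. e3 enq(81) (pending, included), leaving queue <81>
2. e1 enq(38) (pending, included), leaving queue <81,38>
3. e2 enq(65), leaving queue <81,38,65>
4. e4 deq() → 81, leaving queue <38,65>

linearizable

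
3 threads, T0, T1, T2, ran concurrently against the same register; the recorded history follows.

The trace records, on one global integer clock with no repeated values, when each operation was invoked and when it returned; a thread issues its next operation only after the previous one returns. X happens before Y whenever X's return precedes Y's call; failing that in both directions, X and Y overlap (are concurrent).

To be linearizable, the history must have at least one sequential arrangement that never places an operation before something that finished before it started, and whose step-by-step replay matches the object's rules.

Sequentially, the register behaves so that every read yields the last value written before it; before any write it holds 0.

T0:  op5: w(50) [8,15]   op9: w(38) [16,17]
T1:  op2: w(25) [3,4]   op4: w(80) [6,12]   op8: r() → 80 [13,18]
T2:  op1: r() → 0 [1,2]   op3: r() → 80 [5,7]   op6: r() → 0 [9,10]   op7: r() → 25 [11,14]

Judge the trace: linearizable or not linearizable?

cut after 9 events: linearizable; cut after 10 events (op6 responds, time 10): not linearizable
the sole real-time-consistent order of 4 completed operations fails the register replay
include/drop combinations of the 2 pending operations (op4, op5) were all tried; none helps
e.g. op1, op2, op3, op6 (pending dropped): illegal at step 3, since op3 r() → 80 cannot apply there

not linearizable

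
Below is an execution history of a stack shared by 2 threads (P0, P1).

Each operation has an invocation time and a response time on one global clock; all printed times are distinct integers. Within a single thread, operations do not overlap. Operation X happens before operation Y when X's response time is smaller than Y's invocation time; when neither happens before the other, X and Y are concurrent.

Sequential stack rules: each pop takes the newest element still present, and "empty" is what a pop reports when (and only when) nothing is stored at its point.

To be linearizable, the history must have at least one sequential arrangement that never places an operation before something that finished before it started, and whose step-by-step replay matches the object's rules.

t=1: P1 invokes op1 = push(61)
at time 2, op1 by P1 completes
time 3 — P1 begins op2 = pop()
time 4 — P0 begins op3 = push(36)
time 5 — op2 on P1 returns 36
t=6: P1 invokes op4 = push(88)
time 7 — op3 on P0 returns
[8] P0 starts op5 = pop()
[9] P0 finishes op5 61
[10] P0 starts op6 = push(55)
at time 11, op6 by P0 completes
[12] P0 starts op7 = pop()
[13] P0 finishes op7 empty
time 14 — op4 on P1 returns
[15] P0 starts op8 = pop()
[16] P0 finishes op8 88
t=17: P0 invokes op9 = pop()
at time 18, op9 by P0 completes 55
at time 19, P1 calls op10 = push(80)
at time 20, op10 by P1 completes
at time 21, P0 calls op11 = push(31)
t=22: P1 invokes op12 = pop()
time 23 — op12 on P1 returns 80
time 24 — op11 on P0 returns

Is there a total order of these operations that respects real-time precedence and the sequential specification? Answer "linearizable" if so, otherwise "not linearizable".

not linearizable

events 1..12 are fine; event 13 — the response of op7 at time 13 — makes the prefix non-linearizable
all 2 real-time-respecting orders fail — 6 completed stack operations, no legal replay
include/drop combinations of the 1 pending operation (op4) were all tried; none helps
for example op1, op2, op3, op5, op6, op7 (pending dropped) fails at step 2: op2 pop() → 36 is not legal there
for example op1, op3, op2, op5, op6, op7 (pending dropped) fails at step 6: op7 pop() → empty is not legal there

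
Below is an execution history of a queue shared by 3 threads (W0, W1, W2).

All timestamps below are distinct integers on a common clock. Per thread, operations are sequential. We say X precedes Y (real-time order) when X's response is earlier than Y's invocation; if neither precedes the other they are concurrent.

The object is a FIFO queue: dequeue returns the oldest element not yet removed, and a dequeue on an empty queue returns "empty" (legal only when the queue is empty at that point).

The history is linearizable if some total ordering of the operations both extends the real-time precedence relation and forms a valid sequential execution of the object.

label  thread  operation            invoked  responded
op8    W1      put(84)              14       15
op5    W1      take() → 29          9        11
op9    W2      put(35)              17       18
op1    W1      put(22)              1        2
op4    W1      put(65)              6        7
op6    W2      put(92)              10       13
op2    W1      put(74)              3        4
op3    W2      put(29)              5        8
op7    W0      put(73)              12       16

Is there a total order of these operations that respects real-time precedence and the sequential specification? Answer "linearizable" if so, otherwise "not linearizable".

not linearizable

prefix check: 1..10 passes, 1..11 fails once op5's time-11 response joins
checked exhaustively: 2 real-time-consistent orders of 5 completed operations, zero legal queue replays
include/drop combinations of the 1 pending operation (op6) were all tried; none helps
sample order op1, op2, op3, op4, op5 (pending dropped) stalls at step 5 — op5 take() → 29 has no legal effect
sample order op1, op2, op4, op3, op5 (pending dropped) stalls at step 5 — op5 take() → 29 has no legal effect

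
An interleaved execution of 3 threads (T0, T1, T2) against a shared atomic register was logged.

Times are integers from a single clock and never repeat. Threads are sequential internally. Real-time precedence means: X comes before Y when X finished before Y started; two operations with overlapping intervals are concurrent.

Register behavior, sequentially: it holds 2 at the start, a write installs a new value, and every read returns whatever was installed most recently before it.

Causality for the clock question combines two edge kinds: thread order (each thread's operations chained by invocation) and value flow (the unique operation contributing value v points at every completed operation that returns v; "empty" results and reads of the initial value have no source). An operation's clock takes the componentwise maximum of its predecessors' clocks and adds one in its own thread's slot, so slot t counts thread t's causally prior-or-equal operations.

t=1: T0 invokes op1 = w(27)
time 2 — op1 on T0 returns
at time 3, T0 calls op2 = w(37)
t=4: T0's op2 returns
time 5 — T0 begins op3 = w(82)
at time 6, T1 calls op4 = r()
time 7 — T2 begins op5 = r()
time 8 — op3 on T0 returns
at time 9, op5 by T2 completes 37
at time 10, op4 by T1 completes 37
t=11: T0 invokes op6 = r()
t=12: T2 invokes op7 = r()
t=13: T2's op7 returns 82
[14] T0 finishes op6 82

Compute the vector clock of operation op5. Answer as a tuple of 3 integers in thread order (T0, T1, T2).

(2, 0, 1)

op1, invoked 1, has no incoming edges; only T0's bump applies → (1, 0, 0)
VC(op2, invoked at 3): max of VC(op1)=(1, 0, 0), then +1 on thread T0 → (2, 0, 0)
VC(op5, invoked at 7): max of VC(op2)=(2, 0, 0), then +1 on thread T2 → (2, 0, 1)
VC(op4, invoked at 6): max of VC(op2)=(2, 0, 0), then +1 on thread T1 → (2, 1, 0)
VC(op3, invoked at 5): max of VC(op2)=(2, 0, 0), then +1 on thread T0 → (3, 0, 0)
VC(op6, invoked at 11): max of VC(op3)=(3, 0, 0), then +1 on thread T0 → (4, 0, 0)
VC(op7, invoked at 12): max of VC(op3)=(3, 0, 0), VC(op5)=(2, 0, 1), then +1 on thread T2 → (3, 0, 2)
target: VC(op5) = (2, 0, 1)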